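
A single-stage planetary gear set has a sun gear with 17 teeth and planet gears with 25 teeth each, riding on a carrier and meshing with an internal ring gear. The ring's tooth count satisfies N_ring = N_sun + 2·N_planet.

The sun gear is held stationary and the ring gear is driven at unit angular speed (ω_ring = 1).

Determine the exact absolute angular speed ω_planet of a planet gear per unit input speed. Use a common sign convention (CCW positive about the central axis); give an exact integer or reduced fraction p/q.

67/50

N_ring = 17 + 2·25 = 67
17(ω_s−ω_c) = −67(ω_r−ω_c),  ω_s=0, ω_r=1
17(0−ω_c) = −67(1−ω_c)  ⇒  84ω_c = 67  ⇒  ω_c = 67/84
sun–planet: 17·(0−67/84) = −25·(ω_p−ω_c)  ⇒  ω_p−ω_c = −(17/25)·(-67/84) = 1139/2100
ω_p = 67/84 + 1139/2100 = 67/50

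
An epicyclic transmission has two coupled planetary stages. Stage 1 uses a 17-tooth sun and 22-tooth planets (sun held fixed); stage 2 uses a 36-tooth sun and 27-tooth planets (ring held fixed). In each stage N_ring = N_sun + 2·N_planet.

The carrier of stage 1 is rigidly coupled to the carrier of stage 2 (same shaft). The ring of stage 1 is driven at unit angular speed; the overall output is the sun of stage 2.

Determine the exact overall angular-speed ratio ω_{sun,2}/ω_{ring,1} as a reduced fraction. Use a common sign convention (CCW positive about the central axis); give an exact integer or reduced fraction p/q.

427/156

Stage 1: N_ring = 17 + 2·22 = 61
Stage 1: 17(ω_s−ω_c) = −61(ω_r−ω_c),  ω_s=0, ω_r=1
Stage 1: 17(0−ω_c) = −61(1−ω_c)  ⇒  78ω_c = 61  ⇒  ω_c = 61/78
  ⇒ ω_c¹/ω_r¹ = 61/78
Stage 2: N_ring = 36 + 2·27 = 90
Stage 2: 36(ω_s−ω_c) = −90(ω_r−ω_c),  ω_r=0, ω_c=1
Stage 2: ω_s = 1 − (90/36)(0−1) = 7/2
  ⇒ ω_s²/ω_c² = 7/2
Coupling ω_c² = ω_c¹ ⇒ overall = 61/78 × 7/2 = 427/156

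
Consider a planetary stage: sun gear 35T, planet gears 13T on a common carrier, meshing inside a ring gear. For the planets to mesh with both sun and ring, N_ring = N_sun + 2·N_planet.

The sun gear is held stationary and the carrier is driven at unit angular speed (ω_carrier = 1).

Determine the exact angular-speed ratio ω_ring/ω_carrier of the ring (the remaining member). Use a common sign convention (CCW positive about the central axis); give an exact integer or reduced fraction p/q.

N_ring = 35 + 2·13 = 61
35(ω_s−ω_c) = −61(ω_r−ω_c),  ω_s=0, ω_c=1
ω_r = 1 − (35/61)(0−1) = 96/61
ω_r/ω_c = 96/61

96/61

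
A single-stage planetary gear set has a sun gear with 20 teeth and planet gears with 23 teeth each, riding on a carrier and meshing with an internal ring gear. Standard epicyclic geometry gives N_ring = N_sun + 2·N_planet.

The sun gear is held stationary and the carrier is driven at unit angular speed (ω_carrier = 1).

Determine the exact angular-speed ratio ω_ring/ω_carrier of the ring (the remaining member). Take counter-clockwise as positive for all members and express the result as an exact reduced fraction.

N_ring = 20 + 2·23 = 66
20(ω_s−ω_c) = −66(ω_r−ω_c),  ω_s=0, ω_c=1
ω_r = 1 − (20/66)(0−1) = 43/33
ω_r/ω_c = 43/33

43/33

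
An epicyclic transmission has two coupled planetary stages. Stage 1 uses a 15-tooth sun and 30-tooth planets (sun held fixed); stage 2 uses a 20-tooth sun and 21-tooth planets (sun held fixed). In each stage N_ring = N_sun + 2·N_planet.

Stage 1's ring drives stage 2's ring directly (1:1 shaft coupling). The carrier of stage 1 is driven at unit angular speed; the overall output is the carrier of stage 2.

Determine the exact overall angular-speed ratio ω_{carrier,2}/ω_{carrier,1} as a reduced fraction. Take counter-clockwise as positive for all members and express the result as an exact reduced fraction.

186/205

Stage 1: N_ring = 15 + 2·30 = 75
Stage 1: 15(ω_s−ω_c) = −75(ω_r−ω_c),  ω_s=0, ω_c=1
Stage 1: ω_r = 1 − (15/75)(0−1) = 6/5
  ⇒ ω_r¹/ω_c¹ = 6/5
Stage 2: N_ring = 20 + 2·21 = 62
Stage 2: 20(ω_s−ω_c) = −62(ω_r−ω_c),  ω_s=0, ω_r=1
Stage 2: 20(0−ω_c) = −62(1−ω_c)  ⇒  82ω_c = 62  ⇒  ω_c = 31/41
  ⇒ ω_c²/ω_r² = 31/41
Coupling ω_r² = ω_r¹ ⇒ overall = 6/5 × 31/41 = 186/205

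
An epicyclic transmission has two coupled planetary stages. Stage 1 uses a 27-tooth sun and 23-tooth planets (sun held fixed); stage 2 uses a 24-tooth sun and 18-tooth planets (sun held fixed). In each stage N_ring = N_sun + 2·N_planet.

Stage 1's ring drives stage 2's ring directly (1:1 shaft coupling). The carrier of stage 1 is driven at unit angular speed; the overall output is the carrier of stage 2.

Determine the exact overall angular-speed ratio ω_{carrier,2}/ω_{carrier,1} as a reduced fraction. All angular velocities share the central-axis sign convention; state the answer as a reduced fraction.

500/511

Stage 1: N_ring = 27 + 2·23 = 73
Stage 1: 27(ω_s−ω_c) = −73(ω_r−ω_c),  ω_s=0, ω_c=1
Stage 1: ω_r = 1 − (27/73)(0−1) = 100/73
  ⇒ ω_r¹/ω_c¹ = 100/73
Stage 2: N_ring = 24 + 2·18 = 60
Stage 2: 24(ω_s−ω_c) = −60(ω_r−ω_c),  ω_s=0, ω_r=1
Stage 2: 24(0−ω_c) = −60(1−ω_c)  ⇒  84ω_c = 60  ⇒  ω_c = 5/7
  ⇒ ω_c²/ω_r² = 5/7
Coupling ω_r² = ω_r¹ ⇒ overall = 100/73 × 5/7 = 500/511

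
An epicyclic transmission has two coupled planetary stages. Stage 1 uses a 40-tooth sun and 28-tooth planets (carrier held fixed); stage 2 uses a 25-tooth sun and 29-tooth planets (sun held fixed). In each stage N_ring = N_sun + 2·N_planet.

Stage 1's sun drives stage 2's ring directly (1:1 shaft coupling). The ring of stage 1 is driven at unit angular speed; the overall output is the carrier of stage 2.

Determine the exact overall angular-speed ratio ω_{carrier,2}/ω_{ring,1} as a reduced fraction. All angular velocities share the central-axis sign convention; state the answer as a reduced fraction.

-83/45

Stage 1: N_ring = 40 + 2·28 = 96
Stage 1: 40(ω_s−ω_c) = −96(ω_r−ω_c),  ω_c=0, ω_r=1
Stage 1: ω_s = 0 − (96/40)(1−0) = -12/5
  ⇒ ω_s¹/ω_r¹ = -12/5
Stage 2: N_ring = 25 + 2·29 = 83
Stage 2: 25(ω_s−ω_c) = −83(ω_r−ω_c),  ω_s=0, ω_r=1
Stage 2: 25(0−ω_c) = −83(1−ω_c)  ⇒  108ω_c = 83  ⇒  ω_c = 83/108
  ⇒ ω_c²/ω_r² = 83/108
Coupling ω_r² = ω_s¹ ⇒ overall = -12/5 × 83/108 = -83/45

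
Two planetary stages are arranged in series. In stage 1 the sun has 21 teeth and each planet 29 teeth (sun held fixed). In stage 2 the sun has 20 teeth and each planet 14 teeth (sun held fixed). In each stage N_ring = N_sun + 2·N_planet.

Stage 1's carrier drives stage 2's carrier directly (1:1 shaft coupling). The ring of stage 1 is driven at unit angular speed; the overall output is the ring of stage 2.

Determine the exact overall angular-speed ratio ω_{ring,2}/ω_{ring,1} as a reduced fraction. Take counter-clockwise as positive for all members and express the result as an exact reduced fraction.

Stage 1: N_ring = 21 + 2·29 = 79
Stage 1: 21(ω_s−ω_c) = −79(ω_r−ω_c),  ω_s=0, ω_r=1
Stage 1: 21(0−ω_c) = −79(1−ω_c)  ⇒  100ω_c = 79  ⇒  ω_c = 79/100
  ⇒ ω_c¹/ω_r¹ = 79/100
Stage 2: N_ring = 20 + 2·14 = 48
Stage 2: 20(ω_s−ω_c) = −48(ω_r−ω_c),  ω_s=0, ω_c=1
Stage 2: ω_r = 1 − (20/48)(0−1) = 17/12
  ⇒ ω_r²/ω_c² = 17/12
Coupling ω_c² = ω_c¹ ⇒ overall = 79/100 × 17/12 = 1343/1200

1343/1200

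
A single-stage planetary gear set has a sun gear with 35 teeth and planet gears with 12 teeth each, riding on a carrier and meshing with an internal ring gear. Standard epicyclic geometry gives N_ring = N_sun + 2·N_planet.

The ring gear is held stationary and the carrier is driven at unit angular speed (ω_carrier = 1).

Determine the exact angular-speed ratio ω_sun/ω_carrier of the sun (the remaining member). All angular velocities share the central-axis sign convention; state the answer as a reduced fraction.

N_ring = 35 + 2·12 = 59
35(ω_s−ω_c) = −59(ω_r−ω_c),  ω_r=0, ω_c=1
ω_s = 1 − (59/35)(0−1) = 94/35
ω_s/ω_c = 94/35

94/35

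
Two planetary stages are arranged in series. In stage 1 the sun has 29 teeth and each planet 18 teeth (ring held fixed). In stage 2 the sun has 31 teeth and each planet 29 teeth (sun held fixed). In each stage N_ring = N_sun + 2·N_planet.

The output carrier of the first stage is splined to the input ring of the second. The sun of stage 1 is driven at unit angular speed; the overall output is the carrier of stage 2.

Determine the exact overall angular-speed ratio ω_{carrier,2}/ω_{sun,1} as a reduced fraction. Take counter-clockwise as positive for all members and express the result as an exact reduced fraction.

Stage 1: N_ring = 29 + 2·18 = 65
Stage 1: 29(ω_s−ω_c) = −65(ω_r−ω_c),  ω_r=0, ω_s=1
Stage 1: 29(1−ω_c) = −65(0−ω_c)  ⇒  94ω_c = 29  ⇒  ω_c = 29/94
  ⇒ ω_c¹/ω_s¹ = 29/94
Stage 2: N_ring = 31 + 2·29 = 89
Stage 2: 31(ω_s−ω_c) = −89(ω_r−ω_c),  ω_s=0, ω_r=1
Stage 2: 31(0−ω_c) = −89(1−ω_c)  ⇒  120ω_c = 89  ⇒  ω_c = 89/120
  ⇒ ω_c²/ω_r² = 89/120
Coupling ω_r² = ω_c¹ ⇒ overall = 29/94 × 89/120 = 2581/11280

2581/11280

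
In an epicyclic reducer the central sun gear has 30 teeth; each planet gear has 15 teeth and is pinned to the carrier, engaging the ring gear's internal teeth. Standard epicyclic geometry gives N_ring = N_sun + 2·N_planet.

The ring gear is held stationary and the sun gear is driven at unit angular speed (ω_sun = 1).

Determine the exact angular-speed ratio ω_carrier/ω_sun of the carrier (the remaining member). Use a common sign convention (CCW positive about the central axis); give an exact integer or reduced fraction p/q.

N_ring = 30 + 2·15 = 60
30(ω_s−ω_c) = −60(ω_r−ω_c),  ω_r=0, ω_s=1
30(1−ω_c) = −60(0−ω_c)  ⇒  90ω_c = 30  ⇒  ω_c = 1/3
ω_c/ω_s = 1/3

1/3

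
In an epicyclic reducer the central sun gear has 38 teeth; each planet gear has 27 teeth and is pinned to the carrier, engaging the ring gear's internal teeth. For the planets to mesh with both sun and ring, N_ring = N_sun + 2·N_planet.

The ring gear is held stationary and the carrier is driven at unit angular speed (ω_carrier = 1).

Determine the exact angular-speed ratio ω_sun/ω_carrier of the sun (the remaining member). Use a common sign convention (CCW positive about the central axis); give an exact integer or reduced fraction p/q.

N_ring = 38 + 2·27 = 92
38(ω_s−ω_c) = −92(ω_r−ω_c),  ω_r=0, ω_c=1
ω_s = 1 − (92/38)(0−1) = 65/19
ω_s/ω_c = 65/19

65/19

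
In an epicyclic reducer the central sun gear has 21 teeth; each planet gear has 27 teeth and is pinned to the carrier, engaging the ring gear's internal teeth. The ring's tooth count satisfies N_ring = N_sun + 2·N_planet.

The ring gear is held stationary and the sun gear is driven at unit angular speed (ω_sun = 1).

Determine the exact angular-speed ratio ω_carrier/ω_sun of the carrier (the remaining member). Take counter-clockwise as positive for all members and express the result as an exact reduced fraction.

7/32

N_ring = 21 + 2·27 = 75
21(ω_s−ω_c) = −75(ω_r−ω_c),  ω_r=0, ω_s=1
21(1−ω_c) = −75(0−ω_c)  ⇒  96ω_c = 21  ⇒  ω_c = 7/32
ω_c/ω_s = 7/32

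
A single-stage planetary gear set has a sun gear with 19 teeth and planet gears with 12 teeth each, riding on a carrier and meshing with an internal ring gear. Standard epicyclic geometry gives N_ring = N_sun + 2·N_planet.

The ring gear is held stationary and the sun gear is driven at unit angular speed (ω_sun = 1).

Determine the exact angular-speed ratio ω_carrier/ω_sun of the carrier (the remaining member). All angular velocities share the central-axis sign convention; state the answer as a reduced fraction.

N_ring = 19 + 2·12 = 43
19(ω_s−ω_c) = −43(ω_r−ω_c),  ω_r=0, ω_s=1
19(1−ω_c) = −43(0−ω_c)  ⇒  62ω_c = 19  ⇒  ω_c = 19/62
ω_c/ω_s = 19/62

19/62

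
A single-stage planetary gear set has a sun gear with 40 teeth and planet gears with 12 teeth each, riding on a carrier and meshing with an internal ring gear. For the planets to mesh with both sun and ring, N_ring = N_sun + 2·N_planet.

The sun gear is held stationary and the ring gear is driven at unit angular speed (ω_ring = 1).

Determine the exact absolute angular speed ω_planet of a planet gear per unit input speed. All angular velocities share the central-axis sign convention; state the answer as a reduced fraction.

8/3

N_ring = 40 + 2·12 = 64
40(ω_s−ω_c) = −64(ω_r−ω_c),  ω_s=0, ω_r=1
40(0−ω_c) = −64(1−ω_c)  ⇒  104ω_c = 64  ⇒  ω_c = 8/13
sun–planet: 40·(0−8/13) = −12·(ω_p−ω_c)  ⇒  ω_p−ω_c = −(40/12)·(-8/13) = 80/39
ω_p = 8/13 + 80/39 = 8/3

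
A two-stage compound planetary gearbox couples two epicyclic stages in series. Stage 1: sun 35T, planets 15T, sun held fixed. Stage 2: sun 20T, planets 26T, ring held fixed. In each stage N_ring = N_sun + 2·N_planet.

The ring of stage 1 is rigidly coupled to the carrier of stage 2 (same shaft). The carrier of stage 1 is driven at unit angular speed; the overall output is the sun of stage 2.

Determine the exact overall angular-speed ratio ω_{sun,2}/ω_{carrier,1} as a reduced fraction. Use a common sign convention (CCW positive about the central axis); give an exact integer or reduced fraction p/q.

92/13

Stage 1: N_ring = 35 + 2·15 = 65
Stage 1: 35(ω_s−ω_c) = −65(ω_r−ω_c),  ω_s=0, ω_c=1
Stage 1: ω_r = 1 − (35/65)(0−1) = 20/13
  ⇒ ω_r¹/ω_c¹ = 20/13
Stage 2: N_ring = 20 + 2·26 = 72
Stage 2: 20(ω_s−ω_c) = −72(ω_r−ω_c),  ω_r=0, ω_c=1
Stage 2: ω_s = 1 − (72/20)(0−1) = 23/5
  ⇒ ω_s²/ω_c² = 23/5
Coupling ω_c² = ω_r¹ ⇒ overall = 20/13 × 23/5 = 92/13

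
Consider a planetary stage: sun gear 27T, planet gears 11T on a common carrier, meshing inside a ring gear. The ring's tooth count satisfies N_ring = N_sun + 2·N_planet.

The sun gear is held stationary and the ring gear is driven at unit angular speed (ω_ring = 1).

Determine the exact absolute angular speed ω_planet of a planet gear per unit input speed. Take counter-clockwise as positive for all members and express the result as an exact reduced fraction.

N_ring = 27 + 2·11 = 49
27(ω_s−ω_c) = −49(ω_r−ω_c),  ω_s=0, ω_r=1
27(0−ω_c) = −49(1−ω_c)  ⇒  76ω_c = 49  ⇒  ω_c = 49/76
sun–planet: 27·(0−49/76) = −11·(ω_p−ω_c)  ⇒  ω_p−ω_c = −(27/11)·(-49/76) = 1323/836
ω_p = 49/76 + 1323/836 = 49/22

49/22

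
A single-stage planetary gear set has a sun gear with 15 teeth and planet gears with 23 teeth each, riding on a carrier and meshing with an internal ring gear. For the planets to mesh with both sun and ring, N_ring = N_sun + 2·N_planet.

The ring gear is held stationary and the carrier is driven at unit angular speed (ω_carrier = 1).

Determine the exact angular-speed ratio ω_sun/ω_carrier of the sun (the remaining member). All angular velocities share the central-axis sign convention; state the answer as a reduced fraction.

N_ring = 15 + 2·23 = 61
15(ω_s−ω_c) = −61(ω_r−ω_c),  ω_r=0, ω_c=1
ω_s = 1 − (61/15)(0−1) = 76/15
ω_s/ω_c = 76/15

76/15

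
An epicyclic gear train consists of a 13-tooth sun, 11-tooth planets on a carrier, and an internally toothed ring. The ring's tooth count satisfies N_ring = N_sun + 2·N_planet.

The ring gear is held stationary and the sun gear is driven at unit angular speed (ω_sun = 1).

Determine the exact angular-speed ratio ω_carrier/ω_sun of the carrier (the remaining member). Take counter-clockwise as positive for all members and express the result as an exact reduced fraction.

N_ring = 13 + 2·11 = 35
13(ω_s−ω_c) = −35(ω_r−ω_c),  ω_r=0, ω_s=1
13(1−ω_c) = −35(0−ω_c)  ⇒  48ω_c = 13  ⇒  ω_c = 13/48
ω_c/ω_s = 13/48

13/48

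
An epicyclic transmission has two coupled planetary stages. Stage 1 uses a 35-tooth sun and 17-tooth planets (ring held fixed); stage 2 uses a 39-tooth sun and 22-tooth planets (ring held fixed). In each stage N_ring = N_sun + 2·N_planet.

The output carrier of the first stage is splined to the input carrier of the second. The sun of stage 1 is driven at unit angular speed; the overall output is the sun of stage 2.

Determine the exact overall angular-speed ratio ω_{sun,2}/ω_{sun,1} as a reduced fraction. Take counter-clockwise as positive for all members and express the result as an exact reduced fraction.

2135/2028

Stage 1: N_ring = 35 + 2·17 = 69
Stage 1: 35(ω_s−ω_c) = −69(ω_r−ω_c),  ω_r=0, ω_s=1
Stage 1: 35(1−ω_c) = −69(0−ω_c)  ⇒  104ω_c = 35  ⇒  ω_c = 35/104
  ⇒ ω_c¹/ω_s¹ = 35/104
Stage 2: N_ring = 39 + 2·22 = 83
Stage 2: 39(ω_s−ω_c) = −83(ω_r−ω_c),  ω_r=0, ω_c=1
Stage 2: ω_s = 1 − (83/39)(0−1) = 122/39
  ⇒ ω_s²/ω_c² = 122/39
Coupling ω_c² = ω_c¹ ⇒ overall = 35/104 × 122/39 = 2135/2028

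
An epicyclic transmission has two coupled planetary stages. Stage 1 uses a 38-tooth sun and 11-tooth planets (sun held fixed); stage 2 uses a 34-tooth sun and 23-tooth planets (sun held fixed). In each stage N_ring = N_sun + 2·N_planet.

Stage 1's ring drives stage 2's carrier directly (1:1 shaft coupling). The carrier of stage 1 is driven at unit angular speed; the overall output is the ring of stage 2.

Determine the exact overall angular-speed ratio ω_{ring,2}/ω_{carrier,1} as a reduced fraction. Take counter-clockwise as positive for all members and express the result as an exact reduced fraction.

931/400

Stage 1: N_ring = 38 + 2·11 = 60
Stage 1: 38(ω_s−ω_c) = −60(ω_r−ω_c),  ω_s=0, ω_c=1
Stage 1: ω_r = 1 − (38/60)(0−1) = 49/30
  ⇒ ω_r¹/ω_c¹ = 49/30
Stage 2: N_ring = 34 + 2·23 = 80
Stage 2: 34(ω_s−ω_c) = −80(ω_r−ω_c),  ω_s=0, ω_c=1
Stage 2: ω_r = 1 − (34/80)(0−1) = 57/40
  ⇒ ω_r²/ω_c² = 57/40
Coupling ω_c² = ω_r¹ ⇒ overall = 49/30 × 57/40 = 931/400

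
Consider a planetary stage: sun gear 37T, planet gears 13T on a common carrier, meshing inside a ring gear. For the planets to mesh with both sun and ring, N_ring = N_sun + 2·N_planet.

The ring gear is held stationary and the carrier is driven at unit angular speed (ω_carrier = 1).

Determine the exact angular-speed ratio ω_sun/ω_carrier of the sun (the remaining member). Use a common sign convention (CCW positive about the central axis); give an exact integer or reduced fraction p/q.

100/37

N_ring = 37 + 2·13 = 63
37(ω_s−ω_c) = −63(ω_r−ω_c),  ω_r=0, ω_c=1
ω_s = 1 − (63/37)(0−1) = 100/37
ω_s/ω_c = 100/37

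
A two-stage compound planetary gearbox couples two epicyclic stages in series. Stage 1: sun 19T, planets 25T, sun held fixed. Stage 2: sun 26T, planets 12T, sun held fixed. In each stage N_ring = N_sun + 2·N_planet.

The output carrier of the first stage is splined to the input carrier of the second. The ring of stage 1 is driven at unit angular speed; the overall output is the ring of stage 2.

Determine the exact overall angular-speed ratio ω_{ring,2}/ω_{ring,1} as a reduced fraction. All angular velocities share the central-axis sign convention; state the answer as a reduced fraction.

Stage 1: N_ring = 19 + 2·25 = 69
Stage 1: 19(ω_s−ω_c) = −69(ω_r−ω_c),  ω_s=0, ω_r=1
Stage 1: 19(0−ω_c) = −69(1−ω_c)  ⇒  88ω_c = 69  ⇒  ω_c = 69/88
  ⇒ ω_c¹/ω_r¹ = 69/88
Stage 2: N_ring = 26 + 2·12 = 50
Stage 2: 26(ω_s−ω_c) = −50(ω_r−ω_c),  ω_s=0, ω_c=1
Stage 2: ω_r = 1 − (26/50)(0−1) = 38/25
  ⇒ ω_r²/ω_c² = 38/25
Coupling ω_c² = ω_c¹ ⇒ overall = 69/88 × 38/25 = 1311/1100

1311/1100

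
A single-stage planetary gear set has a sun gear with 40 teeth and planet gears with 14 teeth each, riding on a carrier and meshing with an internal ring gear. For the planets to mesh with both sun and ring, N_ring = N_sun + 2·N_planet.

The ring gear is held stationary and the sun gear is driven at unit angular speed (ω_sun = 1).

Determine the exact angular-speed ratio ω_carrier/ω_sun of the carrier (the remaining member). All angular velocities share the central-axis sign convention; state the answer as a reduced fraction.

10/27

N_ring = 40 + 2·14 = 68
40(ω_s−ω_c) = −68(ω_r−ω_c),  ω_r=0, ω_s=1
40(1−ω_c) = −68(0−ω_c)  ⇒  108ω_c = 40  ⇒  ω_c = 10/27
ω_c/ω_s = 10/27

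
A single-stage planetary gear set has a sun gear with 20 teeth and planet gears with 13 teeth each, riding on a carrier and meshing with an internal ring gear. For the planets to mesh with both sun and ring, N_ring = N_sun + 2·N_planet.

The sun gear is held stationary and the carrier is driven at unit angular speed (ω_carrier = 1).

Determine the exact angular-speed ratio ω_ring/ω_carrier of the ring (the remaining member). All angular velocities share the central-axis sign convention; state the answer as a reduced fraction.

N_ring = 20 + 2·13 = 46
20(ω_s−ω_c) = −46(ω_r−ω_c),  ω_s=0, ω_c=1
ω_r = 1 − (20/46)(0−1) = 33/23
ω_r/ω_c = 33/23

33/23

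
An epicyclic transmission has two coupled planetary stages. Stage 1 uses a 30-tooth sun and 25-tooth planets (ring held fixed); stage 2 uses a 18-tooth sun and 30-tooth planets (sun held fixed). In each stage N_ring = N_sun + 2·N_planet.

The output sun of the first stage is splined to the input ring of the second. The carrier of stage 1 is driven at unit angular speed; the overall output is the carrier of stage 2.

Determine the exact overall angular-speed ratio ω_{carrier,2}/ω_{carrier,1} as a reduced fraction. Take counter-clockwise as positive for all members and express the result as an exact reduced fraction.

143/48

Stage 1: N_ring = 30 + 2·25 = 80
Stage 1: 30(ω_s−ω_c) = −80(ω_r−ω_c),  ω_r=0, ω_c=1
Stage 1: ω_s = 1 − (80/30)(0−1) = 11/3
  ⇒ ω_s¹/ω_c¹ = 11/3
Stage 2: N_ring = 18 + 2·30 = 78
Stage 2: 18(ω_s−ω_c) = −78(ω_r−ω_c),  ω_s=0, ω_r=1
Stage 2: 18(0−ω_c) = −78(1−ω_c)  ⇒  96ω_c = 78  ⇒  ω_c = 13/16
  ⇒ ω_c²/ω_r² = 13/16
Coupling ω_r² = ω_s¹ ⇒ overall = 11/3 × 13/16 = 143/48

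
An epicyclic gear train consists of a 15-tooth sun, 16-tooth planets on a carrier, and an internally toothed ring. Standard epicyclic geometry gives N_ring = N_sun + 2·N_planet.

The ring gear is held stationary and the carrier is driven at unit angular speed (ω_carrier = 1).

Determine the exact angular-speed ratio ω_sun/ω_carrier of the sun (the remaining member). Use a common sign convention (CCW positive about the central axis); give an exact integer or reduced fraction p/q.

N_ring = 15 + 2·16 = 47
15(ω_s−ω_c) = −47(ω_r−ω_c),  ω_r=0, ω_c=1
ω_s = 1 − (47/15)(0−1) = 62/15
ω_s/ω_c = 62/15

62/15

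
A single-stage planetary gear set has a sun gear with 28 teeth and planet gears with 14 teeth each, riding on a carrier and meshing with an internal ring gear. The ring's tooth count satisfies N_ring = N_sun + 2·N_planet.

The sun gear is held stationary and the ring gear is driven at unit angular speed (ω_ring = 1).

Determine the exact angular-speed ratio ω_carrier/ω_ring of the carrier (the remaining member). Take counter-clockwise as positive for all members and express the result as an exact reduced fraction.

2/3

N_ring = 28 + 2·14 = 56
28(ω_s−ω_c) = −56(ω_r−ω_c),  ω_s=0, ω_r=1
28(0−ω_c) = −56(1−ω_c)  ⇒  84ω_c = 56  ⇒  ω_c = 2/3
ω_c/ω_r = 2/3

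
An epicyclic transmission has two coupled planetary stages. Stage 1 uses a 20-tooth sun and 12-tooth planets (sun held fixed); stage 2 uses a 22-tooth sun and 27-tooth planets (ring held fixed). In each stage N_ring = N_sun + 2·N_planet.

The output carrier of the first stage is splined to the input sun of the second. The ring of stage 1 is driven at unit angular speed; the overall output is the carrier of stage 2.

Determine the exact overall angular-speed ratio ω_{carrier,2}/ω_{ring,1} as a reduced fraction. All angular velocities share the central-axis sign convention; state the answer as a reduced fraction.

121/784

Stage 1: N_ring = 20 + 2·12 = 44
Stage 1: 20(ω_s−ω_c) = −44(ω_r−ω_c),  ω_s=0, ω_r=1
Stage 1: 20(0−ω_c) = −44(1−ω_c)  ⇒  64ω_c = 44  ⇒  ω_c = 11/16
  ⇒ ω_c¹/ω_r¹ = 11/16
Stage 2: N_ring = 22 + 2·27 = 76
Stage 2: 22(ω_s−ω_c) = −76(ω_r−ω_c),  ω_r=0, ω_s=1
Stage 2: 22(1−ω_c) = −76(0−ω_c)  ⇒  98ω_c = 22  ⇒  ω_c = 11/49
  ⇒ ω_c²/ω_s² = 11/49
Coupling ω_s² = ω_c¹ ⇒ overall = 11/16 × 11/49 = 121/784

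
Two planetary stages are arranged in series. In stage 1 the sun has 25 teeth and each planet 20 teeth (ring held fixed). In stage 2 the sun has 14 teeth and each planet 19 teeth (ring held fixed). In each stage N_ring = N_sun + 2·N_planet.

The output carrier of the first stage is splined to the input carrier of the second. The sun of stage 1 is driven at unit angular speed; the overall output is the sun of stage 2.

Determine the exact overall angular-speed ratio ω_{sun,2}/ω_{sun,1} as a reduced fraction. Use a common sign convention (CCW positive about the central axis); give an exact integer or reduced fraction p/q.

55/42

Stage 1: N_ring = 25 + 2·20 = 65
Stage 1: 25(ω_s−ω_c) = −65(ω_r−ω_c),  ω_r=0, ω_s=1
Stage 1: 25(1−ω_c) = −65(0−ω_c)  ⇒  90ω_c = 25  ⇒  ω_c = 5/18
  ⇒ ω_c¹/ω_s¹ = 5/18
Stage 2: N_ring = 14 + 2·19 = 52
Stage 2: 14(ω_s−ω_c) = −52(ω_r−ω_c),  ω_r=0, ω_c=1
Stage 2: ω_s = 1 − (52/14)(0−1) = 33/7
  ⇒ ω_s²/ω_c² = 33/7
Coupling ω_c² = ω_c¹ ⇒ overall = 5/18 × 33/7 = 55/42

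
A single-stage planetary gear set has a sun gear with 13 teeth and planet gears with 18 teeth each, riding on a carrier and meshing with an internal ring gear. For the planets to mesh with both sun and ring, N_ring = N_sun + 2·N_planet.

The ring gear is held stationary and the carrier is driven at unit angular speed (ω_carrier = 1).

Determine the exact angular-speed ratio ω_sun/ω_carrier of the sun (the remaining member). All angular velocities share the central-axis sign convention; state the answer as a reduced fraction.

62/13

N_ring = 13 + 2·18 = 49
13(ω_s−ω_c) = −49(ω_r−ω_c),  ω_r=0, ω_c=1
ω_s = 1 − (49/13)(0−1) = 62/13
ω_s/ω_c = 62/13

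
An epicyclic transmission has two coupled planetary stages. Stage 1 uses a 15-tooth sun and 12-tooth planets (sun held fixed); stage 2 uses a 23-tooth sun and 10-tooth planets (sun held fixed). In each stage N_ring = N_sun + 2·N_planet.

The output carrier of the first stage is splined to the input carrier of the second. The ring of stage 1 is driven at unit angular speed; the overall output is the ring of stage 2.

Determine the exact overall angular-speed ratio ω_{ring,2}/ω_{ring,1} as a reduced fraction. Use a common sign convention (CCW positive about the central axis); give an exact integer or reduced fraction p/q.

143/129

Stage 1: N_ring = 15 + 2·12 = 39
Stage 1: 15(ω_s−ω_c) = −39(ω_r−ω_c),  ω_s=0, ω_r=1
Stage 1: 15(0−ω_c) = −39(1−ω_c)  ⇒  54ω_c = 39  ⇒  ω_c = 13/18
  ⇒ ω_c¹/ω_r¹ = 13/18
Stage 2: N_ring = 23 + 2·10 = 43
Stage 2: 23(ω_s−ω_c) = −43(ω_r−ω_c),  ω_s=0, ω_c=1
Stage 2: ω_r = 1 − (23/43)(0−1) = 66/43
  ⇒ ω_r²/ω_c² = 66/43
Coupling ω_c² = ω_c¹ ⇒ overall = 13/18 × 66/43 = 143/129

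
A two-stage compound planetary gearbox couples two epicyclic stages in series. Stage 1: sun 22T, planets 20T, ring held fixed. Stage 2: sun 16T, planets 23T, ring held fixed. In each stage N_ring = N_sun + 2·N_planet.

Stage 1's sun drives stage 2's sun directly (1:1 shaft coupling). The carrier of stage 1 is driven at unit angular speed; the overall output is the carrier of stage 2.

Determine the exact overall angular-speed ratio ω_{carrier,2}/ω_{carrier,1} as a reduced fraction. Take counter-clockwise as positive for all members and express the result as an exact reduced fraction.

Stage 1: N_ring = 22 + 2·20 = 62
Stage 1: 22(ω_s−ω_c) = −62(ω_r−ω_c),  ω_r=0, ω_c=1
Stage 1: ω_s = 1 − (62/22)(0−1) = 42/11
  ⇒ ω_s¹/ω_c¹ = 42/11
Stage 2: N_ring = 16 + 2·23 = 62
Stage 2: 16(ω_s−ω_c) = −62(ω_r−ω_c),  ω_r=0, ω_s=1
Stage 2: 16(1−ω_c) = −62(0−ω_c)  ⇒  78ω_c = 16  ⇒  ω_c = 8/39
  ⇒ ω_c²/ω_s² = 8/39
Coupling ω_s² = ω_s¹ ⇒ overall = 42/11 × 8/39 = 112/143

112/143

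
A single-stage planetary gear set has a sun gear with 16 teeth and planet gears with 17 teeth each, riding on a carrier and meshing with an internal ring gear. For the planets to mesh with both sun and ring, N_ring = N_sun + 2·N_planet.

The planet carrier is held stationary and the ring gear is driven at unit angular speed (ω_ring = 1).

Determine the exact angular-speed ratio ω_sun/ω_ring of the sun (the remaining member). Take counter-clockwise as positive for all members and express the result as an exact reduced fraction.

N_ring = 16 + 2·17 = 50
16(ω_s−ω_c) = −50(ω_r−ω_c),  ω_c=0, ω_r=1
ω_s = 0 − (50/16)(1−0) = -25/8
ω_s/ω_r = -25/8

-25/8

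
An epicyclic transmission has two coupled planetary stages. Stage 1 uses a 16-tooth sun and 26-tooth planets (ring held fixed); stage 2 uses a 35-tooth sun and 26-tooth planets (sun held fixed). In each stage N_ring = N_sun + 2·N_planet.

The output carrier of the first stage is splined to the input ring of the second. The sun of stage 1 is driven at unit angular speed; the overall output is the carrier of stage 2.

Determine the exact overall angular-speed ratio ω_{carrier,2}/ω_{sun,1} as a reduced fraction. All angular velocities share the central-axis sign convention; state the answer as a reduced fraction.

Stage 1: N_ring = 16 + 2·26 = 68
Stage 1: 16(ω_s−ω_c) = −68(ω_r−ω_c),  ω_r=0, ω_s=1
Stage 1: 16(1−ω_c) = −68(0−ω_c)  ⇒  84ω_c = 16  ⇒  ω_c = 4/21
  ⇒ ω_c¹/ω_s¹ = 4/21
Stage 2: N_ring = 35 + 2·26 = 87
Stage 2: 35(ω_s−ω_c) = −87(ω_r−ω_c),  ω_s=0, ω_r=1
Stage 2: 35(0−ω_c) = −87(1−ω_c)  ⇒  122ω_c = 87  ⇒  ω_c = 87/122
  ⇒ ω_c²/ω_r² = 87/122
Coupling ω_r² = ω_c¹ ⇒ overall = 4/21 × 87/122 = 58/427

58/427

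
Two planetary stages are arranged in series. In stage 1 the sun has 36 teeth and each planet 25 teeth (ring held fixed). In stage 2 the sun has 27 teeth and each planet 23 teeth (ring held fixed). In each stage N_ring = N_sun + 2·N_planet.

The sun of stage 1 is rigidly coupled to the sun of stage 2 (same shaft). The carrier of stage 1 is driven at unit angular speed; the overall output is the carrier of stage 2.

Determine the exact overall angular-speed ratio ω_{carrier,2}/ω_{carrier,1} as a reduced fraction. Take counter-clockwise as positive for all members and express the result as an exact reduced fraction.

Stage 1: N_ring = 36 + 2·25 = 86
Stage 1: 36(ω_s−ω_c) = −86(ω_r−ω_c),  ω_r=0, ω_c=1
Stage 1: ω_s = 1 − (86/36)(0−1) = 61/18
  ⇒ ω_s¹/ω_c¹ = 61/18
Stage 2: N_ring = 27 + 2·23 = 73
Stage 2: 27(ω_s−ω_c) = −73(ω_r−ω_c),  ω_r=0, ω_s=1
Stage 2: 27(1−ω_c) = −73(0−ω_c)  ⇒  100ω_c = 27  ⇒  ω_c = 27/100
  ⇒ ω_c²/ω_s² = 27/100
Coupling ω_s² = ω_s¹ ⇒ overall = 61/18 × 27/100 = 183/200

183/200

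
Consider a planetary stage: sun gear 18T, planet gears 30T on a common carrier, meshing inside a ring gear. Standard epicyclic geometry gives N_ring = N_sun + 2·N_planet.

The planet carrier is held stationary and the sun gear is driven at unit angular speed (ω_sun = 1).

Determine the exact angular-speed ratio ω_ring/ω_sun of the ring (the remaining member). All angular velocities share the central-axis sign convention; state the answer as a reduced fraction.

-3/13

N_ring = 18 + 2·30 = 78
18(ω_s−ω_c) = −78(ω_r−ω_c),  ω_c=0, ω_s=1
ω_r = 0 − (18/78)(1−0) = -3/13
ω_r/ω_s = -3/13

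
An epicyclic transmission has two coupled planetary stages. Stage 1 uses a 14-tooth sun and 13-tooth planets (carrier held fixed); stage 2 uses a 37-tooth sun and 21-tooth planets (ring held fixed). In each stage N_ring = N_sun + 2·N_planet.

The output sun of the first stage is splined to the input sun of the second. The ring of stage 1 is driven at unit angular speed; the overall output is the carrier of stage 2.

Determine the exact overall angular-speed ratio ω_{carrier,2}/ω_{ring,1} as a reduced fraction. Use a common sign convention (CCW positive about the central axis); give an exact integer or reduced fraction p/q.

-185/203

Stage 1: N_ring = 14 + 2·13 = 40
Stage 1: 14(ω_s−ω_c) = −40(ω_r−ω_c),  ω_c=0, ω_r=1
Stage 1: ω_s = 0 − (40/14)(1−0) = -20/7
  ⇒ ω_s¹/ω_r¹ = -20/7
Stage 2: N_ring = 37 + 2·21 = 79
Stage 2: 37(ω_s−ω_c) = −79(ω_r−ω_c),  ω_r=0, ω_s=1
Stage 2: 37(1−ω_c) = −79(0−ω_c)  ⇒  116ω_c = 37  ⇒  ω_c = 37/116
  ⇒ ω_c²/ω_s² = 37/116
Coupling ω_s² = ω_s¹ ⇒ overall = -20/7 × 37/116 = -185/203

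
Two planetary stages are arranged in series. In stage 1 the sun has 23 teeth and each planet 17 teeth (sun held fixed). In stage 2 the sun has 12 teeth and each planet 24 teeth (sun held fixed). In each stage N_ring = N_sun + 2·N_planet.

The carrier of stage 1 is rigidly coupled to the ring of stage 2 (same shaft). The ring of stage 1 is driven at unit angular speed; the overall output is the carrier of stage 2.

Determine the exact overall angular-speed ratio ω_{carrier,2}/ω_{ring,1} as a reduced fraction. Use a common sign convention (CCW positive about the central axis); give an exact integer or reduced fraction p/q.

Stage 1: N_ring = 23 + 2·17 = 57
Stage 1: 23(ω_s−ω_c) = −57(ω_r−ω_c),  ω_s=0, ω_r=1
Stage 1: 23(0−ω_c) = −57(1−ω_c)  ⇒  80ω_c = 57  ⇒  ω_c = 57/80
  ⇒ ω_c¹/ω_r¹ = 57/80
Stage 2: N_ring = 12 + 2·24 = 60
Stage 2: 12(ω_s−ω_c) = −60(ω_r−ω_c),  ω_s=0, ω_r=1
Stage 2: 12(0−ω_c) = −60(1−ω_c)  ⇒  72ω_c = 60  ⇒  ω_c = 5/6
  ⇒ ω_c²/ω_r² = 5/6
Coupling ω_r² = ω_c¹ ⇒ overall = 57/80 × 5/6 = 19/32

19/32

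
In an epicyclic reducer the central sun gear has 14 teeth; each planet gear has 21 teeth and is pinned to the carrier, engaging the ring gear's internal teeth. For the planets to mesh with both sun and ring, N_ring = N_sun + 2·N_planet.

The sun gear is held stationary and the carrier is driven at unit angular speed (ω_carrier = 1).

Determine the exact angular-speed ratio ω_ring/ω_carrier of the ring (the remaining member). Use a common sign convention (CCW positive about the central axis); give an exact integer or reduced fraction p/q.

5/4

N_ring = 14 + 2·21 = 56
14(ω_s−ω_c) = −56(ω_r−ω_c),  ω_s=0, ω_c=1
ω_r = 1 − (14/56)(0−1) = 5/4
ω_r/ω_c = 5/4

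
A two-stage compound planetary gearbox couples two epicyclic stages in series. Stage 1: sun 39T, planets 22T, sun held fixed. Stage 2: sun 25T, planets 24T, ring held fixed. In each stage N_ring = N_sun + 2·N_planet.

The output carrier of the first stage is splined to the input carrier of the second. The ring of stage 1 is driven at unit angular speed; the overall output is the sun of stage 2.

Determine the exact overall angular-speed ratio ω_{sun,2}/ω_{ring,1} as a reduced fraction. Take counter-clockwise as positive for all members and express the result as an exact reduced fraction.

Stage 1: N_ring = 39 + 2·22 = 83
Stage 1: 39(ω_s−ω_c) = −83(ω_r−ω_c),  ω_s=0, ω_r=1
Stage 1: 39(0−ω_c) = −83(1−ω_c)  ⇒  122ω_c = 83  ⇒  ω_c = 83/122
  ⇒ ω_c¹/ω_r¹ = 83/122
Stage 2: N_ring = 25 + 2·24 = 73
Stage 2: 25(ω_s−ω_c) = −73(ω_r−ω_c),  ω_r=0, ω_c=1
Stage 2: ω_s = 1 − (73/25)(0−1) = 98/25
  ⇒ ω_s²/ω_c² = 98/25
Coupling ω_c² = ω_c¹ ⇒ overall = 83/122 × 98/25 = 4067/1525

4067/1525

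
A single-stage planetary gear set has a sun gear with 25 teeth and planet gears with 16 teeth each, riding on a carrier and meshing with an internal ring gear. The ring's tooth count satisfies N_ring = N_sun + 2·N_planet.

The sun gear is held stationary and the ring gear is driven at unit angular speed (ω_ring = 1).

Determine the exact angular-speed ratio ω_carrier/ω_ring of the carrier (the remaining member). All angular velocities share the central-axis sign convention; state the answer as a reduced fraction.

57/82

N_ring = 25 + 2·16 = 57
25(ω_s−ω_c) = −57(ω_r−ω_c),  ω_s=0, ω_r=1
25(0−ω_c) = −57(1−ω_c)  ⇒  82ω_c = 57  ⇒  ω_c = 57/82
ω_c/ω_r = 57/82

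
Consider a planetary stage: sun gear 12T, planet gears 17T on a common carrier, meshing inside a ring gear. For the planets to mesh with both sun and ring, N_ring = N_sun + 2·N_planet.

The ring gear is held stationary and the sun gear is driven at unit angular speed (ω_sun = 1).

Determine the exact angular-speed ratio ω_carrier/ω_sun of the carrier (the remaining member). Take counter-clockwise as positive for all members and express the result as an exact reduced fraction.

6/29

N_ring = 12 + 2·17 = 46
12(ω_s−ω_c) = −46(ω_r−ω_c),  ω_r=0, ω_s=1
12(1−ω_c) = −46(0−ω_c)  ⇒  58ω_c = 12  ⇒  ω_c = 6/29
ω_c/ω_s = 6/29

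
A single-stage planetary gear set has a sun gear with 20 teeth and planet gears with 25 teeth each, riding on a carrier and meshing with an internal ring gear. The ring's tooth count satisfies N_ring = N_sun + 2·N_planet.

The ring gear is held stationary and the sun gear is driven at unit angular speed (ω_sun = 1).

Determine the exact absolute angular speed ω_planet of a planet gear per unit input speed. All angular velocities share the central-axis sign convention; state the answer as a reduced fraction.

-2/5

N_ring = 20 + 2·25 = 70
20(ω_s−ω_c) = −70(ω_r−ω_c),  ω_r=0, ω_s=1
20(1−ω_c) = −70(0−ω_c)  ⇒  90ω_c = 20  ⇒  ω_c = 2/9
sun–planet: 20·(1−2/9) = −25·(ω_p−ω_c)  ⇒  ω_p−ω_c = −(20/25)·(7/9) = -28/45
ω_p = 2/9 − 28/45 = -2/5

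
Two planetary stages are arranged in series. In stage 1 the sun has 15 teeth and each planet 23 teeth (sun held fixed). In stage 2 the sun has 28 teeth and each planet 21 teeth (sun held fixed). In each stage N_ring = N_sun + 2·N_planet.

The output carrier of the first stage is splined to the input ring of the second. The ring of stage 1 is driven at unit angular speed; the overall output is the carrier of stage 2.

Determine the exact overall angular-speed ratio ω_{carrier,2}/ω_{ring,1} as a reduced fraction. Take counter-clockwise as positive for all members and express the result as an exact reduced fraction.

Stage 1: N_ring = 15 + 2·23 = 61
Stage 1: 15(ω_s−ω_c) = −61(ω_r−ω_c),  ω_s=0, ω_r=1
Stage 1: 15(0−ω_c) = −61(1−ω_c)  ⇒  76ω_c = 61  ⇒  ω_c = 61/76
  ⇒ ω_c¹/ω_r¹ = 61/76
Stage 2: N_ring = 28 + 2·21 = 70
Stage 2: 28(ω_s−ω_c) = −70(ω_r−ω_c),  ω_s=0, ω_r=1
Stage 2: 28(0−ω_c) = −70(1−ω_c)  ⇒  98ω_c = 70  ⇒  ω_c = 5/7
  ⇒ ω_c²/ω_r² = 5/7
Coupling ω_r² = ω_c¹ ⇒ overall = 61/76 × 5/7 = 305/532

305/532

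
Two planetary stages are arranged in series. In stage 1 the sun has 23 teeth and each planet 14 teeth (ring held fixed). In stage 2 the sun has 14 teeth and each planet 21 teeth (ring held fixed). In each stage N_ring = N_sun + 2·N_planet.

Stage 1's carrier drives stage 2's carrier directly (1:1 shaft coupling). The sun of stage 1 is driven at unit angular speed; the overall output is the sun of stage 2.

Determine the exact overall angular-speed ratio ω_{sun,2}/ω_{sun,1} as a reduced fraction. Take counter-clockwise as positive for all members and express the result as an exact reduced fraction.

Stage 1: N_ring = 23 + 2·14 = 51
Stage 1: 23(ω_s−ω_c) = −51(ω_r−ω_c),  ω_r=0, ω_s=1
Stage 1: 23(1−ω_c) = −51(0−ω_c)  ⇒  74ω_c = 23  ⇒  ω_c = 23/74
  ⇒ ω_c¹/ω_s¹ = 23/74
Stage 2: N_ring = 14 + 2·21 = 56
Stage 2: 14(ω_s−ω_c) = −56(ω_r−ω_c),  ω_r=0, ω_c=1
Stage 2: ω_s = 1 − (56/14)(0−1) = 5
  ⇒ ω_s²/ω_c² = 5
Coupling ω_c² = ω_c¹ ⇒ overall = 23/74 × 5 = 115/74

115/74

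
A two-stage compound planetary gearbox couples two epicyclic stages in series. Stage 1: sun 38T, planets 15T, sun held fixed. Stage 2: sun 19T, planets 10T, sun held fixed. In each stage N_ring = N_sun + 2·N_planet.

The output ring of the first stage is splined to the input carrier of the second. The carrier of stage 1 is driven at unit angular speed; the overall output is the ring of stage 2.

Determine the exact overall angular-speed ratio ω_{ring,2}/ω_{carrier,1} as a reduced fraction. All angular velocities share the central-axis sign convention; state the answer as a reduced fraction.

Stage 1: N_ring = 38 + 2·15 = 68
Stage 1: 38(ω_s−ω_c) = −68(ω_r−ω_c),  ω_s=0, ω_c=1
Stage 1: ω_r = 1 − (38/68)(0−1) = 53/34
  ⇒ ω_r¹/ω_c¹ = 53/34
Stage 2: N_ring = 19 + 2·10 = 39
Stage 2: 19(ω_s−ω_c) = −39(ω_r−ω_c),  ω_s=0, ω_c=1
Stage 2: ω_r = 1 − (19/39)(0−1) = 58/39
  ⇒ ω_r²/ω_c² = 58/39
Coupling ω_c² = ω_r¹ ⇒ overall = 53/34 × 58/39 = 1537/663

1537/663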